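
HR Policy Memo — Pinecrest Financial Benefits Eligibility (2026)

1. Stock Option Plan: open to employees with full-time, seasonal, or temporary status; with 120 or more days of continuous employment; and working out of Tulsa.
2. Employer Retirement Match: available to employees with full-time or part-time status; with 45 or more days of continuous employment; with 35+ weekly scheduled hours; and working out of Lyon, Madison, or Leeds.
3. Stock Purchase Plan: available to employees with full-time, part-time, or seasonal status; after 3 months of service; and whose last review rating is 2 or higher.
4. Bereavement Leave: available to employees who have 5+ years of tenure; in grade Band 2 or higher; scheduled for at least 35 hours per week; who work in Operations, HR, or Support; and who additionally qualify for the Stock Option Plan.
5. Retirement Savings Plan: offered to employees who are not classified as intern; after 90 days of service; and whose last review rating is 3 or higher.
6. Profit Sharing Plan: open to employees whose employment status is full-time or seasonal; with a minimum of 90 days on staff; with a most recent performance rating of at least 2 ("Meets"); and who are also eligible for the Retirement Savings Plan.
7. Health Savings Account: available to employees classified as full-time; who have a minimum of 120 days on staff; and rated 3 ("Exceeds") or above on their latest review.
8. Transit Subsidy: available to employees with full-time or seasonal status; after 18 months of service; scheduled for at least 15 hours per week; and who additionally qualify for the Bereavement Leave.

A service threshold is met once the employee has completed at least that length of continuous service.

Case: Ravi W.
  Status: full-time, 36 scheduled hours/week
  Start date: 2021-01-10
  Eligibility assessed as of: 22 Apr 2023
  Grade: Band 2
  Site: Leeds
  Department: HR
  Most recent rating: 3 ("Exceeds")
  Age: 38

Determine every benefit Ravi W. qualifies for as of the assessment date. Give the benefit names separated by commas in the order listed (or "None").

Employer Retirement Match, Stock Purchase Plan, Retirement Savings Plan, Profit Sharing Plan, Health Savings Account

Service from 2021-01-10 to 22 Apr 2023: 832 days.
Stock Option Plan — status full-time ✓; service 832 days ≥ 120 days ✓; site Leeds ✗ (not Tulsa) → not eligible.
Employer Retirement Match — status full-time ✓; service 832 days ≥ 45 days ✓; 36 hrs/wk ≥ 35 ✓; site Leeds ✓ → eligible.
Stock Purchase Plan — status full-time ✓; service 832 days ≥ 3 months (≈90 days) ✓; rating 3 ≥ 2 ✓ → eligible.
Bereavement Leave — service 832 days < 5 years (≈1825 days) ✗ → not eligible.
Retirement Savings Plan — status full-time ✓ (not excluded); service 832 days ≥ 90 days ✓; rating 3 ≥ 3 ✓ → eligible.
Profit Sharing Plan — status full-time ✓; service 832 days ≥ 90 days ✓; rating 3 ≥ 2 ✓; eligible for Retirement Savings Plan ✓ → eligible.
Health Savings Account — status full-time ✓; service 832 days ≥ 120 days ✓; rating 3 ≥ 3 ✓ → eligible.
Transit Subsidy — status full-time ✓; service 832 days ≥ 18 months (≈540 days) ✓; 36 hrs/wk ≥ 15 ✓; not eligible for Bereavement Leave ✗ → not eligible.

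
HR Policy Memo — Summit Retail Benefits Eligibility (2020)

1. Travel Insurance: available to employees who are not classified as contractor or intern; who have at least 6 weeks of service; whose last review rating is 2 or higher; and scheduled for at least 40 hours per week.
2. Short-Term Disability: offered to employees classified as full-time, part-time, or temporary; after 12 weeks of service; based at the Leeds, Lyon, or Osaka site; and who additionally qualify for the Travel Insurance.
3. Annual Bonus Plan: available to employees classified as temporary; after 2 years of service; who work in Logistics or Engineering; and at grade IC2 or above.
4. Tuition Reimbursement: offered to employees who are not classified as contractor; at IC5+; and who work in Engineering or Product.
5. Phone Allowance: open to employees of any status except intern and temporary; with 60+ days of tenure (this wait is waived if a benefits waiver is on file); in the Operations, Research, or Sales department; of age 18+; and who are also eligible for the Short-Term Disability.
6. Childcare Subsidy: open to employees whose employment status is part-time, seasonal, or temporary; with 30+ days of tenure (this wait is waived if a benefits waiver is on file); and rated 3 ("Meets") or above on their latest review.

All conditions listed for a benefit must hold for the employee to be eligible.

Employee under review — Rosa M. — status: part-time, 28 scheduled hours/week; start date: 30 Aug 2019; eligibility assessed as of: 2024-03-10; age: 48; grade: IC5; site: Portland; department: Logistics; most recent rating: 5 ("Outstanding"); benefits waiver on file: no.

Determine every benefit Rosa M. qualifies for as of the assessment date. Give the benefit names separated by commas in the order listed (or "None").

Service from 30 Aug 2019 to 2024-03-10: 1654 days.
Travel Insurance — status part-time ✓ (not excluded); service 1654 days ≥ 6 weeks (≈42 days) ✓; rating 5 ≥ 2 ✓; 28 hrs/wk < 40 ✗ → not eligible.
Short-Term Disability — status part-time ✓; service 1654 days ≥ 12 weeks (≈84 days) ✓; site Portland ✗ (not Leeds, Lyon, or Osaka) → not eligible.
Annual Bonus Plan — status part-time ✗ (requires temporary) → not eligible.
Tuition Reimbursement — status part-time ✓ (not excluded); grade IC5 ≥ IC5 ✓; dept Logistics ✗ → not eligible.
Phone Allowance — status part-time ✓ (not excluded); no waiver, service 1654 days ≥ 60 days ✓; dept Logistics ✗ → not eligible.
Childcare Subsidy — status part-time ✓; no waiver, service 1654 days ≥ 30 days ✓; rating 5 ≥ 3 ✓ → eligible.

Childcare Subsidy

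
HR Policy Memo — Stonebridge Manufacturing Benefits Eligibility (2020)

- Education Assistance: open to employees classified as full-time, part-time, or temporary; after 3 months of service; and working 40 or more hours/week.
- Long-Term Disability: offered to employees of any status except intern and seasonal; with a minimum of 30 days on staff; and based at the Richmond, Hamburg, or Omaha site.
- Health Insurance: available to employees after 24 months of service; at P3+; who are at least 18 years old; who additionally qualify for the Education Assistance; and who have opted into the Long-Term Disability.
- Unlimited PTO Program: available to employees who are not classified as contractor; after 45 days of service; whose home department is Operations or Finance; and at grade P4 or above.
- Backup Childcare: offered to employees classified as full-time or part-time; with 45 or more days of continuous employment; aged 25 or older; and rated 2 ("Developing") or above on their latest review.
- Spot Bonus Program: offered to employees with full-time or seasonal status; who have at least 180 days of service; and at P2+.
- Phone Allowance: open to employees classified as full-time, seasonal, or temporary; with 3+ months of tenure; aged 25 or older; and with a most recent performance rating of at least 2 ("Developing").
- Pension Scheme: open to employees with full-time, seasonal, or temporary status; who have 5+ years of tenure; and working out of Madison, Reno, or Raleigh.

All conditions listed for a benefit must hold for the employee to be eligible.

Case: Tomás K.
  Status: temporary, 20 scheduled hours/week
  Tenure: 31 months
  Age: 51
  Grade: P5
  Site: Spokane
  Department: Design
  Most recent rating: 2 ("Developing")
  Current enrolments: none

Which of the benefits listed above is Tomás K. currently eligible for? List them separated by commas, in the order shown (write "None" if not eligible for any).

Education Assistance — status temporary ✓; service 31 months ≥ 3 months ✓; 20 hrs/wk < 40 ✗ → not eligible.
Long-Term Disability — status temporary ✓ (not excluded); service 31 months ≥ 30 days ✓; site Spokane ✗ (not Richmond, Hamburg, or Omaha) → not eligible.
Health Insurance — service 31 months ≥ 24 months ✓; grade P5 ≥ P3 ✓; age 51 ≥ 18 ✓; not eligible for Education Assistance ✗ → not eligible.
Unlimited PTO Program — status temporary ✓ (not excluded); service 31 months ≥ 45 days ✓; dept Design ✗ → not eligible.
Backup Childcare — status temporary ✗ (requires full-time or part-time) → not eligible.
Spot Bonus Program — status temporary ✗ (requires full-time or seasonal) → not eligible.
Phone Allowance — status temporary ✓; service 31 months ≥ 3 months ✓; age 51 ≥ 25 ✓; rating 2 ≥ 2 ✓ → eligible.
Pension Scheme — status temporary ✓; service 31 months < 5 years (≈1825 days) ✗ → not eligible.

Phone Allowance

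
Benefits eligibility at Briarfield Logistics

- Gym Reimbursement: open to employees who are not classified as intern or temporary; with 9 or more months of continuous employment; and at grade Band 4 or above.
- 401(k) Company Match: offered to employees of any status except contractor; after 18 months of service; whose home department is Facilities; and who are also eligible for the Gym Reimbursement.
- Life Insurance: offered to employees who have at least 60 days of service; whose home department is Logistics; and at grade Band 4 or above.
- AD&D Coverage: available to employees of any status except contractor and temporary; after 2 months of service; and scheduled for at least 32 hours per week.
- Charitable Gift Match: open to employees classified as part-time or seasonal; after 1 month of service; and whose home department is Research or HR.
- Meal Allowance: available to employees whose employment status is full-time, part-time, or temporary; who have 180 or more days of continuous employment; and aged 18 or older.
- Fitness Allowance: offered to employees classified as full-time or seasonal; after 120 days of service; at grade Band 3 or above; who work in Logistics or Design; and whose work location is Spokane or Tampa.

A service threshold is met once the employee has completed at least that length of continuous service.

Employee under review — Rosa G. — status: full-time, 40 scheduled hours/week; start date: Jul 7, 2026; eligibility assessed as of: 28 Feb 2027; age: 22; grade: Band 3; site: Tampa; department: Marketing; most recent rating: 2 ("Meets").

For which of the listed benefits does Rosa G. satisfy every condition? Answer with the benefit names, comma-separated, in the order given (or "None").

Service from Jul 7, 2026 to 28 Feb 2027: 236 days.
Gym Reimbursement — status full-time ✓ (not excluded); service 236 days < 9 months (≈270 days) ✗ → not eligible.
401(k) Company Match — status full-time ✓ (not excluded); service 236 days < 18 months (≈540 days) ✗ → not eligible.
Life Insurance — service 236 days ≥ 60 days ✓; dept Marketing ✗ → not eligible.
AD&D Coverage — status full-time ✓ (not excluded); service 236 days ≥ 2 months (≈60 days) ✓; 40 hrs/wk ≥ 32 ✓ → eligible.
Charitable Gift Match — status full-time ✗ (requires part-time or seasonal) → not eligible.
Meal Allowance — status full-time ✓; service 236 days ≥ 180 days ✓; age 22 ≥ 18 ✓ → eligible.
Fitness Allowance — status full-time ✓; service 236 days ≥ 120 days ✓; grade Band 3 ≥ Band 3 ✓; dept Marketing ✗ → not eligible.

AD&D Coverage, Meal Allowance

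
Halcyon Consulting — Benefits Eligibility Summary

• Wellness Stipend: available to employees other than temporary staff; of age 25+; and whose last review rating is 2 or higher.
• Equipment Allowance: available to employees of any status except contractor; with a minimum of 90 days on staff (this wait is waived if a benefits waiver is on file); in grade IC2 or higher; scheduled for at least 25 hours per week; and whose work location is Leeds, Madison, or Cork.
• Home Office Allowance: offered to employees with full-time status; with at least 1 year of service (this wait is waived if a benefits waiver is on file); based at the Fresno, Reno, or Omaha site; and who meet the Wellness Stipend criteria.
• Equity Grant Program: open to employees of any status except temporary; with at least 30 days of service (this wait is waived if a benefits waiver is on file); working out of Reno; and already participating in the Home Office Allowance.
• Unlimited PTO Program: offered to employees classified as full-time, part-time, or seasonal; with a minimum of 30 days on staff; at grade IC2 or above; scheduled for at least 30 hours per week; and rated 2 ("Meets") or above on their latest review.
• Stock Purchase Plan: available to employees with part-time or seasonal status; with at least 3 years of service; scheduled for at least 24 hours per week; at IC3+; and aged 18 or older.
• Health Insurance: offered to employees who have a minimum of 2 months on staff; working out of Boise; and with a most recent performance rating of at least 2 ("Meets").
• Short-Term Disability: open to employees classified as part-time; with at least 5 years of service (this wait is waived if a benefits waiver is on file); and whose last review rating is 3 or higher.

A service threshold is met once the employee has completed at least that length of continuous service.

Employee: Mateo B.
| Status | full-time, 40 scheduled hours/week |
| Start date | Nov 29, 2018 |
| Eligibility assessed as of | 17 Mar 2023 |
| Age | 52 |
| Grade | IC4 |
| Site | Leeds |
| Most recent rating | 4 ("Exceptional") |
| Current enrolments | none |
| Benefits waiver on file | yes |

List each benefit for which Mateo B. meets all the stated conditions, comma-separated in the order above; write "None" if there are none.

Service from Nov 29, 2018 to 17 Mar 2023: 1569 days.
Wellness Stipend — status full-time ✓ (not excluded); age 52 ≥ 25 ✓; rating 4 ≥ 2 ✓ → eligible.
Equipment Allowance — status full-time ✓ (not excluded); benefits waiver on file ✓; grade IC4 ≥ IC2 ✓; 40 hrs/wk ≥ 25 ✓; site Leeds ✓ → eligible.
Home Office Allowance — status full-time ✓; benefits waiver on file ✓; site Leeds ✗ (not Fresno, Reno, or Omaha) → not eligible.
Equity Grant Program — status full-time ✓ (not excluded); benefits waiver on file ✓; site Leeds ✗ (not Reno) → not eligible.
Unlimited PTO Program — status full-time ✓; service 1569 days ≥ 30 days ✓; grade IC4 ≥ IC2 ✓; 40 hrs/wk ≥ 30 ✓; rating 4 ≥ 2 ✓ → eligible.
Stock Purchase Plan — status full-time ✗ (requires part-time or seasonal) → not eligible.
Health Insurance — service 1569 days ≥ 2 months (≈60 days) ✓; site Leeds ✗ (not Boise) → not eligible.
Short-Term Disability — status full-time ✗ (requires part-time) → not eligible.

Wellness Stipend, Equipment Allowance, Unlimited PTO Program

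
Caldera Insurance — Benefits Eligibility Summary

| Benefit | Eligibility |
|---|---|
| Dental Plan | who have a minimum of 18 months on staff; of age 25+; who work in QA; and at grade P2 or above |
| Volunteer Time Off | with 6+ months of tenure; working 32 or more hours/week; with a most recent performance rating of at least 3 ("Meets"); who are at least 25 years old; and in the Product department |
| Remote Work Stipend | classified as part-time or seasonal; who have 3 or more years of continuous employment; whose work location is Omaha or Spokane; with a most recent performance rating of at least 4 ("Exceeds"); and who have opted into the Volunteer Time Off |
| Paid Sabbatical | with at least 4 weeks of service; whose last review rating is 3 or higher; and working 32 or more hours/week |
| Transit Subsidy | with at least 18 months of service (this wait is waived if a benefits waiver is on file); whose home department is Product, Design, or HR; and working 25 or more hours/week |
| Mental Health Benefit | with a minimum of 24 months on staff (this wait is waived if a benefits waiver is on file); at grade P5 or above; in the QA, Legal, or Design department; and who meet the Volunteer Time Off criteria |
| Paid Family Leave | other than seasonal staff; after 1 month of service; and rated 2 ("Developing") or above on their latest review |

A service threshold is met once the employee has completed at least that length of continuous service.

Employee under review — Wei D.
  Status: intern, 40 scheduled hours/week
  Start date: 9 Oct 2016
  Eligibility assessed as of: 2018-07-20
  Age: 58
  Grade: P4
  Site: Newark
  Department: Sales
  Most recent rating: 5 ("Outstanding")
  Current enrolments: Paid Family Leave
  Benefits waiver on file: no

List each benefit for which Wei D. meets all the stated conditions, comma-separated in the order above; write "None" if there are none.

Paid Sabbatical, Paid Family Leave

Service from 9 Oct 2016 to 2018-07-20: 649 days.
Dental Plan — service 649 days ≥ 18 months (≈540 days) ✓; age 58 ≥ 25 ✓; dept Sales ✗ → not eligible.
Volunteer Time Off — service 649 days ≥ 6 months (≈180 days) ✓; 40 hrs/wk ≥ 32 ✓; rating 5 ≥ 3 ✓; age 58 ≥ 25 ✓; dept Sales ✗ → not eligible.
Remote Work Stipend — status intern ✗ (requires part-time or seasonal) → not eligible.
Paid Sabbatical — service 649 days ≥ 4 weeks (≈28 days) ✓; rating 5 ≥ 3 ✓; 40 hrs/wk ≥ 32 ✓ → eligible.
Transit Subsidy — no waiver, service 649 days ≥ 18 months (≈540 days) ✓; dept Sales ✗ → not eligible.
Mental Health Benefit — no waiver, service 649 days < 24 months (≈720 days) ✗ → not eligible.
Paid Family Leave — status intern ✓ (not excluded); service 649 days ≥ 1 month (≈30 days) ✓; rating 5 ≥ 2 ✓ → eligible.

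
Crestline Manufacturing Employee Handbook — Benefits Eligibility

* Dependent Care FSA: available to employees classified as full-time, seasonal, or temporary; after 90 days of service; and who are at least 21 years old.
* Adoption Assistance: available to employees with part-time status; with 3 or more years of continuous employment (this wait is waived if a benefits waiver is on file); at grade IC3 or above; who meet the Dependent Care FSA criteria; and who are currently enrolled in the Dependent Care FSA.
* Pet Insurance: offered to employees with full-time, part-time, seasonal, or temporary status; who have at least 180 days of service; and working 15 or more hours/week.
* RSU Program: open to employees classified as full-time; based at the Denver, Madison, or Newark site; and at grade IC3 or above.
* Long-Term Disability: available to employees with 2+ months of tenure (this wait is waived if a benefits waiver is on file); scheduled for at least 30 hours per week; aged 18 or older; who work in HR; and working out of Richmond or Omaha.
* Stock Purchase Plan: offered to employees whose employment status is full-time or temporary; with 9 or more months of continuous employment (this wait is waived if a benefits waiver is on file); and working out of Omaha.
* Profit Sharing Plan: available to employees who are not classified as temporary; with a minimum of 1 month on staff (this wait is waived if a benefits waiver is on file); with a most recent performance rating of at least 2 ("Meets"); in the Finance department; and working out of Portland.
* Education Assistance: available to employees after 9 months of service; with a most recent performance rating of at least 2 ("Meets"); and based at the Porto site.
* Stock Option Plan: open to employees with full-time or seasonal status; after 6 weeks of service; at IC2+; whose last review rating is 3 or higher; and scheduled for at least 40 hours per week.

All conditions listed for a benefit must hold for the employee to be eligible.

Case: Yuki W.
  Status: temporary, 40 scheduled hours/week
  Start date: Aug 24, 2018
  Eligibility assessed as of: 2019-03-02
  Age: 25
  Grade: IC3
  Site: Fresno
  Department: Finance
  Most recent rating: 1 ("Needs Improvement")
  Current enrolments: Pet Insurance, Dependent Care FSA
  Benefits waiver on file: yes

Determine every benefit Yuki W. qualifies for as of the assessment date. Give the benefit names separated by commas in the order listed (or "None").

Dependent Care FSA, Pet Insurance

Service from Aug 24, 2018 to 2019-03-02: 190 days.
Dependent Care FSA — status temporary ✓; service 190 days ≥ 90 days ✓; age 25 ≥ 21 ✓ → eligible.
Adoption Assistance — status temporary ✗ (requires part-time) → not eligible.
Pet Insurance — status temporary ✓; service 190 days ≥ 180 days ✓; 40 hrs/wk ≥ 15 ✓ → eligible.
RSU Program — status temporary ✗ (requires full-time) → not eligible.
Long-Term Disability — benefits waiver on file ✓; 40 hrs/wk ≥ 30 ✓; age 25 ≥ 18 ✓; dept Finance ✗ → not eligible.
Stock Purchase Plan — status temporary ✓; benefits waiver on file ✓; site Fresno ✗ (not Omaha) → not eligible.
Profit Sharing Plan — status temporary ✗ (excluded) → not eligible.
Education Assistance — service 190 days < 9 months (≈270 days) ✗ → not eligible.
Stock Option Plan — status temporary ✗ (requires full-time or seasonal) → not eligible.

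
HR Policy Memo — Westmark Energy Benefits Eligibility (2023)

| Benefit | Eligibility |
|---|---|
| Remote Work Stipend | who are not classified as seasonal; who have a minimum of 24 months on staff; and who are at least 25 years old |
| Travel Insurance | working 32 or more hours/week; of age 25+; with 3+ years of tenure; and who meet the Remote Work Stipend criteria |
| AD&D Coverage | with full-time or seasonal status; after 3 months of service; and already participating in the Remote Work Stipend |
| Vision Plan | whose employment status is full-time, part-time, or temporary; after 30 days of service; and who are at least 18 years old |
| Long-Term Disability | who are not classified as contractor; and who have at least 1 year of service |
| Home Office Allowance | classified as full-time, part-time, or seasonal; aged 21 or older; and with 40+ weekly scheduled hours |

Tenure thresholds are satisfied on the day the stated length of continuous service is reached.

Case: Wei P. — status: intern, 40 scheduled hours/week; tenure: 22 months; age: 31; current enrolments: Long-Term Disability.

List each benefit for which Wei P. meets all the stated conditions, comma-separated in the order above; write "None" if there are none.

Remote Work Stipend — status intern ✓ (not excluded); service 22 months < 24 months ✗ → not eligible.
Travel Insurance — 40 hrs/wk ≥ 32 ✓; age 31 ≥ 25 ✓; service 22 months < 3 years (≈1095 days) ✗ → not eligible.
AD&D Coverage — status intern ✗ (requires full-time or seasonal) → not eligible.
Vision Plan — status intern ✗ (requires full-time, part-time, or temporary) → not eligible.
Long-Term Disability — status intern ✓ (not excluded); service 22 months ≥ 1 year (≈365 days) ✓ → eligible.
Home Office Allowance — status intern ✗ (requires full-time, part-time, or seasonal) → not eligible.

Long-Term Disability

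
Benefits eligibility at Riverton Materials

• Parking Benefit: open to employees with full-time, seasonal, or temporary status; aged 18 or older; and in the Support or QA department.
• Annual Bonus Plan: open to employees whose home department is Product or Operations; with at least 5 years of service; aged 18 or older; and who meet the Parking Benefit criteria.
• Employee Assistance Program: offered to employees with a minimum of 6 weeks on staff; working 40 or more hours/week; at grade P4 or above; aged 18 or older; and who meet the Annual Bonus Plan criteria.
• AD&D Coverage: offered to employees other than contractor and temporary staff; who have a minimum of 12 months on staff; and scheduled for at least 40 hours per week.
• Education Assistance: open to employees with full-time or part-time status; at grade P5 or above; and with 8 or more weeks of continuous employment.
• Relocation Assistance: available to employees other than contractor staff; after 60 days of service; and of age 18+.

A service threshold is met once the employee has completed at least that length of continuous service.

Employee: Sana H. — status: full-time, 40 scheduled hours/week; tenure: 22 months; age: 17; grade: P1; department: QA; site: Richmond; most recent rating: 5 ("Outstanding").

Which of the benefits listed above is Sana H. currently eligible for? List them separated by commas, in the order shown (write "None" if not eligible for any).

AD&D Coverage

Parking Benefit — status full-time ✓; age 17 < 18 ✗ → not eligible.
Annual Bonus Plan — dept QA ✗ → not eligible.
Employee Assistance Program — service 22 months ≥ 6 weeks (≈42 days) ✓; 40 hrs/wk ≥ 40 ✓; grade P1 < P4 ✗ → not eligible.
AD&D Coverage — status full-time ✓ (not excluded); service 22 months ≥ 12 months ✓; 40 hrs/wk ≥ 40 ✓ → eligible.
Education Assistance — status full-time ✓; grade P1 < P5 ✗ → not eligible.
Relocation Assistance — status full-time ✓ (not excluded); service 22 months ≥ 60 days ✓; age 17 < 18 ✗ → not eligible.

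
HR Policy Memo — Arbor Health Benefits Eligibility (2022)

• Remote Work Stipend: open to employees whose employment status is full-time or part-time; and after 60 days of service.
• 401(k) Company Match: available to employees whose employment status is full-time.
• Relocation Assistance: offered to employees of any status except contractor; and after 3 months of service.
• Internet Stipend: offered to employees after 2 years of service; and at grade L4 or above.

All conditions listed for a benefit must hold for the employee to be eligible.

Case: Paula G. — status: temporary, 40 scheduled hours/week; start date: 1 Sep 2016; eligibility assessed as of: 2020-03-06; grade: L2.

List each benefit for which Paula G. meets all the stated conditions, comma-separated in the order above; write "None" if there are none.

Service from 1 Sep 2016 to 2020-03-06: 1282 days.
Remote Work Stipend — status temporary ✗ (requires full-time or part-time) → not eligible.
401(k) Company Match — status temporary ✗ (requires full-time) → not eligible.
Relocation Assistance — status temporary ✓ (not excluded); service 1282 days ≥ 3 months (≈90 days) ✓ → eligible.
Internet Stipend — service 1282 days ≥ 2 years (≈730 days) ✓; grade L2 < L4 ✗ → not eligible.

Relocation Assistance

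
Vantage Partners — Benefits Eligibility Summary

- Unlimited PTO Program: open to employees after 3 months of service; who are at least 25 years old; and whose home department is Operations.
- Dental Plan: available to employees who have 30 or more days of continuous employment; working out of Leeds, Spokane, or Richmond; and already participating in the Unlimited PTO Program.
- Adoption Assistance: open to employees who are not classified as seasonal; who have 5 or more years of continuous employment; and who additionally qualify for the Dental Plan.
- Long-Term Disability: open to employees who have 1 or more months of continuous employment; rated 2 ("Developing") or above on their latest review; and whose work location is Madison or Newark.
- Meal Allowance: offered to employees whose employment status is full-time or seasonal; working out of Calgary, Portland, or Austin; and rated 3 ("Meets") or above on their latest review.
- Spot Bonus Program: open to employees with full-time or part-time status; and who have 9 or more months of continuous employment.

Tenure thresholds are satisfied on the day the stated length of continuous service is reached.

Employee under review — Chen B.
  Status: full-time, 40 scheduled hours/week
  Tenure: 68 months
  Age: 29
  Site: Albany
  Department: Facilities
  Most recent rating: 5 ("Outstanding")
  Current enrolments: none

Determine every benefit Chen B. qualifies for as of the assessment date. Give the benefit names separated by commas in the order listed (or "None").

Unlimited PTO Program — service 68 months ≥ 3 months ✓; age 29 ≥ 25 ✓; dept Facilities ✗ → not eligible.
Dental Plan — service 68 months ≥ 30 days ✓; site Albany ✗ (not Leeds, Spokane, or Richmond) → not eligible.
Adoption Assistance — status full-time ✓ (not excluded); service 68 months ≥ 5 years (≈1825 days) ✓; not eligible for Dental Plan ✗ → not eligible.
Long-Term Disability — service 68 months ≥ 1 month ✓; rating 5 ≥ 2 ✓; site Albany ✗ (not Madison or Newark) → not eligible.
Meal Allowance — status full-time ✓; site Albany ✗ (not Calgary, Portland, or Austin) → not eligible.
Spot Bonus Program — status full-time ✓; service 68 months ≥ 9 months ✓ → eligible.

Spot Bonus Program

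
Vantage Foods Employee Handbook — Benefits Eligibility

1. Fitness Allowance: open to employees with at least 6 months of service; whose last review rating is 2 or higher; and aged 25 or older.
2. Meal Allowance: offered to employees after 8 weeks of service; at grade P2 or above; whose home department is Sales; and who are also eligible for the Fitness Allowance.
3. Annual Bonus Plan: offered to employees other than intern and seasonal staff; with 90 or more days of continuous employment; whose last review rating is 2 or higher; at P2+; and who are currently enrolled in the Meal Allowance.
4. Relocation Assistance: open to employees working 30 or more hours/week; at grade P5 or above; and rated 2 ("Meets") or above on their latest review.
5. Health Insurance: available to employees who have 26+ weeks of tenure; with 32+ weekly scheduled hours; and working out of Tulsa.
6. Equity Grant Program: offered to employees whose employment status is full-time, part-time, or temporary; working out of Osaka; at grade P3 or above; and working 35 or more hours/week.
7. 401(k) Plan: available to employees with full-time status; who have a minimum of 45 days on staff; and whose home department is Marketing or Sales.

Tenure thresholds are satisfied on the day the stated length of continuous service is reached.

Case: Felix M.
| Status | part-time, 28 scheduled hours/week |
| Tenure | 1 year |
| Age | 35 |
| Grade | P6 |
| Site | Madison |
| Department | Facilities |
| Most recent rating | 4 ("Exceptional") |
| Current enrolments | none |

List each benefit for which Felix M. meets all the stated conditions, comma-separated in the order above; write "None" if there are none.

Fitness Allowance

Fitness Allowance — service 1 year ≥ 6 months (≈180 days) ✓; rating 4 ≥ 2 ✓; age 35 ≥ 25 ✓ → eligible.
Meal Allowance — service 1 year ≥ 8 weeks (≈56 days) ✓; grade P6 ≥ P2 ✓; dept Facilities ✗ → not eligible.
Annual Bonus Plan — status part-time ✓ (not excluded); service 1 year ≥ 90 days ✓; rating 4 ≥ 2 ✓; grade P6 ≥ P2 ✓; not enrolled in Meal Allowance ✗ → not eligible.
Relocation Assistance — 28 hrs/wk < 30 ✗ → not eligible.
Health Insurance — service 1 year ≥ 26 weeks (≈182 days) ✓; 28 hrs/wk < 32 ✗ → not eligible.
Equity Grant Program — status part-time ✓; site Madison ✗ (not Osaka) → not eligible.
401(k) Plan — status part-time ✗ (requires full-time) → not eligible.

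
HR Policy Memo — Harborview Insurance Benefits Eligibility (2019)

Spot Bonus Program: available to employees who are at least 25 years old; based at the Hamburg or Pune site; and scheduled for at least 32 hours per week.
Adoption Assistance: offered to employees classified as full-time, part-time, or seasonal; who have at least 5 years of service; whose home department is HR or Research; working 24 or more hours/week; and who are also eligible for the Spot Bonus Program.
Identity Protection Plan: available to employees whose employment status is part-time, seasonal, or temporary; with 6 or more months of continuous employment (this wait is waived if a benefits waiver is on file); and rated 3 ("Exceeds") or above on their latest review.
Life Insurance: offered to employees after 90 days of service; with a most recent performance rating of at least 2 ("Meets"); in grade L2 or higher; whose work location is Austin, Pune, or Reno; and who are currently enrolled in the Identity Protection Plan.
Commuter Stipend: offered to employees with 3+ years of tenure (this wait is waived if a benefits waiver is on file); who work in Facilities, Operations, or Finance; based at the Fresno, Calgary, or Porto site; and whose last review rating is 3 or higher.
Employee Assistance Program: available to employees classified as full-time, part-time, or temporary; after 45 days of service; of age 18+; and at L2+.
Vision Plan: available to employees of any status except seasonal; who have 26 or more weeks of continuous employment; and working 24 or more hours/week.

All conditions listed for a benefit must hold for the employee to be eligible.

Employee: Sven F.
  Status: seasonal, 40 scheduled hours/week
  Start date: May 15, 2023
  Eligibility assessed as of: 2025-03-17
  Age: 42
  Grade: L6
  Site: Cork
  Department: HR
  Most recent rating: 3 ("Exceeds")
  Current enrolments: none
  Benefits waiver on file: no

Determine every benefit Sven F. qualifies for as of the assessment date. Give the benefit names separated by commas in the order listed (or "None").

Service from May 15, 2023 to 2025-03-17: 672 days.
Spot Bonus Program — age 42 ≥ 25 ✓; site Cork ✗ (not Hamburg or Pune) → not eligible.
Adoption Assistance — status seasonal ✓; service 672 days < 5 years (≈1825 days) ✗ → not eligible.
Identity Protection Plan — status seasonal ✓; no waiver, service 672 days ≥ 6 months (≈180 days) ✓; rating 3 ≥ 3 ✓ → eligible.
Life Insurance — service 672 days ≥ 90 days ✓; rating 3 ≥ 2 ✓; grade L6 ≥ L2 ✓; site Cork ✗ (not Austin, Pune, or Reno) → not eligible.
Commuter Stipend — no waiver, service 672 days < 3 years (≈1095 days) ✗ → not eligible.
Employee Assistance Program — status seasonal ✗ (requires full-time, part-time, or temporary) → not eligible.
Vision Plan — status seasonal ✗ (excluded) → not eligible.

Identity Protection Plan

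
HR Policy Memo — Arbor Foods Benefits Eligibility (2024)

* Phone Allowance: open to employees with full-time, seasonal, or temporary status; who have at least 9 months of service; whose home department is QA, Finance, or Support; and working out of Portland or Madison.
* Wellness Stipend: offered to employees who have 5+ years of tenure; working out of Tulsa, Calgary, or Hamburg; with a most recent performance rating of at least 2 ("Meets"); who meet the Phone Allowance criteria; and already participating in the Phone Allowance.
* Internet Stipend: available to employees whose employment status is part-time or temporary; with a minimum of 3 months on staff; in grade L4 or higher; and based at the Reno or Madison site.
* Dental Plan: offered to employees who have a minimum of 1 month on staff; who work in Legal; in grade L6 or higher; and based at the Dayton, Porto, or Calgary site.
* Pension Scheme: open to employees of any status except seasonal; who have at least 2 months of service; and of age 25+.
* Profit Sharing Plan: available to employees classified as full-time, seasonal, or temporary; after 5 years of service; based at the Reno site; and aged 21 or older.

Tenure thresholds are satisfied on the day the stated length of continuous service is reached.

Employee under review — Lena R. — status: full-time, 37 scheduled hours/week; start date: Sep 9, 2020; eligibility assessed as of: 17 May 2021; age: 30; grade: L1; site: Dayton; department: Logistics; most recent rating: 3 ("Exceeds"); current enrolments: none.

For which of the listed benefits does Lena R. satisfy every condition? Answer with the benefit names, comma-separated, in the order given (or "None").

Pension Scheme

Service from Sep 9, 2020 to 17 May 2021: 250 days.
Phone Allowance — status full-time ✓; service 250 days < 9 months (≈270 days) ✗ → not eligible.
Wellness Stipend — service 250 days < 5 years (≈1825 days) ✗ → not eligible.
Internet Stipend — status full-time ✗ (requires part-time or temporary) → not eligible.
Dental Plan — service 250 days ≥ 1 month (≈30 days) ✓; dept Logistics ✗ → not eligible.
Pension Scheme — status full-time ✓ (not excluded); service 250 days ≥ 2 months (≈60 days) ✓; age 30 ≥ 25 ✓ → eligible.
Profit Sharing Plan — status full-time ✓; service 250 days < 5 years (≈1825 days) ✗ → not eligible.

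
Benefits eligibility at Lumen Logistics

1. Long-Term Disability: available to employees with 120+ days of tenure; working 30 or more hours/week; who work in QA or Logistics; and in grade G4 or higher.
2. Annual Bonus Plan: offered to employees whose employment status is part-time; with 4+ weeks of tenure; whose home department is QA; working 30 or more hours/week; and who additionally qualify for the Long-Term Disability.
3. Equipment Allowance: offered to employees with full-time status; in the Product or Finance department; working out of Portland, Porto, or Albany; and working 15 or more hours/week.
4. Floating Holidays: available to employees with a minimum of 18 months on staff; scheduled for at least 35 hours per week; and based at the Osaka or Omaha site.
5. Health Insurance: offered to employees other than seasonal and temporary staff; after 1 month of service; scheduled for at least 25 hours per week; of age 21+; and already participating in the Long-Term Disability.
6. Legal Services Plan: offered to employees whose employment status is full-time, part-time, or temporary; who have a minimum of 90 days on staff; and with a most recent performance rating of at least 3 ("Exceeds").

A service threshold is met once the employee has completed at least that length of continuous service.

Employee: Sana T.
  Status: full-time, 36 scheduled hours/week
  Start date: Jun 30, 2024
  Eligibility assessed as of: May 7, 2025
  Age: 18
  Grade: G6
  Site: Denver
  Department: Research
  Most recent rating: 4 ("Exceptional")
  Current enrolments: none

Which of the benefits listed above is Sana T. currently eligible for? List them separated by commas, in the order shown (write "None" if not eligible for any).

Service from Jun 30, 2024 to May 7, 2025: 311 days.
Long-Term Disability — service 311 days ≥ 120 days ✓; 36 hrs/wk ≥ 30 ✓; dept Research ✗ → not eligible.
Annual Bonus Plan — status full-time ✗ (requires part-time) → not eligible.
Equipment Allowance — status full-time ✓; dept Research ✗ → not eligible.
Floating Holidays — service 311 days < 18 months (≈540 days) ✗ → not eligible.
Health Insurance — status full-time ✓ (not excluded); service 311 days ≥ 1 month (≈30 days) ✓; 36 hrs/wk ≥ 25 ✓; age 18 < 21 ✗ → not eligible.
Legal Services Plan — status full-time ✓; service 311 days ≥ 90 days ✓; rating 4 ≥ 3 ✓ → eligible.

Legal Services Plan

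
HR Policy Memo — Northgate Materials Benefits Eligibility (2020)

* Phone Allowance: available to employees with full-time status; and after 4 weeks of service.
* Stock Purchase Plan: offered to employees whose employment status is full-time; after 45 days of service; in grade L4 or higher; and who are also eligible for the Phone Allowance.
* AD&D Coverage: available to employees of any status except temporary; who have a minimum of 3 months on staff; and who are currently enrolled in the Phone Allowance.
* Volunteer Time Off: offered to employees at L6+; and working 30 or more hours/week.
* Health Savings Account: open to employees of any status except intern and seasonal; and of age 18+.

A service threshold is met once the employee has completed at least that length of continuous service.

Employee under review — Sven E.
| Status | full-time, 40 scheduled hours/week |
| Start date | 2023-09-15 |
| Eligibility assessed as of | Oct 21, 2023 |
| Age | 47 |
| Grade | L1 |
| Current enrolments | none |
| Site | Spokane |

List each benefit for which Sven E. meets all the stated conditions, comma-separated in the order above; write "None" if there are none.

Phone Allowance, Health Savings Account

Service from 2023-09-15 to Oct 21, 2023: 36 days.
Phone Allowance — status full-time ✓; service 36 days ≥ 4 weeks (≈28 days) ✓ → eligible.
Stock Purchase Plan — status full-time ✓; service 36 days < 45 days ✗ → not eligible.
AD&D Coverage — status full-time ✓ (not excluded); service 36 days < 3 months (≈90 days) ✗ → not eligible.
Volunteer Time Off — grade L1 < L6 ✗ → not eligible.
Health Savings Account — status full-time ✓ (not excluded); age 47 ≥ 18 ✓ → eligible.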